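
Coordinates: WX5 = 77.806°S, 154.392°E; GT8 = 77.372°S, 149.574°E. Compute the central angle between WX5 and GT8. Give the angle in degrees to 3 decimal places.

Δφ = 0.4340°,  Δλ = -4.8180°
a = sin²(Δφ/2) + cos φ₁ cos φ₂ sin²(Δλ/2) = 0.000096
c = 2·arcsin(√a) = 0.019589 rad = 1.1224°

1.122°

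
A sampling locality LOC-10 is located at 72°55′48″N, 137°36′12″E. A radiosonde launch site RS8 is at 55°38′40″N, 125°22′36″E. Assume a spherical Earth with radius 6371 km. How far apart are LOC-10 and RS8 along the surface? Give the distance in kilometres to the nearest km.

LOC-10: φ = +72.93000°, λ = +137.60333°
RS8: φ = +55.64444°, λ = +125.37667°
Δφ = -17.2856°,  Δλ = -12.2267°
a = sin²(Δφ/2) + cos φ₁ cos φ₂ sin²(Δλ/2) = 0.024461
c = 2·arcsin(√a) = 0.314089 rad = 17.9960°
d = R·c = 6371 × 0.314089 = 2001.1 km

2001 km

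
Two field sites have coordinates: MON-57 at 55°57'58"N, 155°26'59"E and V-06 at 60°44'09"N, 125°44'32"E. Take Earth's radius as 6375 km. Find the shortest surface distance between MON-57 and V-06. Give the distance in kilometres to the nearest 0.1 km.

MON-57: φ = +55.96611°, λ = +155.44972°
V-06: φ = +60.73583°, λ = +125.74222°
Δφ = 4.7697°,  Δλ = -29.7075°
a = sin²(Δφ/2) + cos φ₁ cos φ₂ sin²(Δλ/2) = 0.019711
c = 2·arcsin(√a) = 0.281724 rad = 16.1416°
d = R·c = 6375 × 0.281724 = 1796.0 km

1796.0 km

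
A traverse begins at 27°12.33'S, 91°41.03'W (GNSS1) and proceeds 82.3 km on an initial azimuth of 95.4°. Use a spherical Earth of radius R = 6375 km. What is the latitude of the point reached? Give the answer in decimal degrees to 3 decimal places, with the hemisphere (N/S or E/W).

GNSS1: φ = -27.20550°, λ = -91.68383°
δ = d/R = 82.3/6375 = 0.012910 rad
φ₂ = arcsin(sin φ₁ cos δ + cos φ₁ sin δ cos θ)
   = arcsin(-0.45718·0.99992 + 0.88937·0.01291·-0.09411) = -27.27267°
λ₂ = λ₁ + atan2(sin θ sin δ cos φ₁, cos δ − sin φ₁ sin φ₂) = -90.85533°

27.273°S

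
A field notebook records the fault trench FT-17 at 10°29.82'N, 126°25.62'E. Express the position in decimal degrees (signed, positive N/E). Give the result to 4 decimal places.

lat: 10.4970° N → +10.4970°
lon: 126.4270° E → +126.4270°

+10.4970°, +126.4270°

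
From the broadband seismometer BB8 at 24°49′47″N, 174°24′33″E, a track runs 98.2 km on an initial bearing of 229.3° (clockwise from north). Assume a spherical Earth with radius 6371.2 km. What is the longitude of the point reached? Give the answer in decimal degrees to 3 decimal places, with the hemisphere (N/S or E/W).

BB8: φ = +24.82972°, λ = +174.40917°
δ = d/R = 98.2/6371.2 = 0.015413 rad
φ₂ = arcsin(sin φ₁ cos δ + cos φ₁ sin δ cos θ)
   = arcsin(0.41992·0.99988 + 0.90756·0.01541·-0.65210) = 24.25206°
λ₂ = λ₁ + atan2(sin θ sin δ cos φ₁, cos δ − sin φ₁ sin φ₂) = 173.67486°

173.675°E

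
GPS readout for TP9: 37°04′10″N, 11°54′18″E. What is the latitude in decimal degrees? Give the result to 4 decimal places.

37° + 4′/60 + 10″/3600 = 37 + 0.06667 + 0.00278 = 37.0694°

37.0694°N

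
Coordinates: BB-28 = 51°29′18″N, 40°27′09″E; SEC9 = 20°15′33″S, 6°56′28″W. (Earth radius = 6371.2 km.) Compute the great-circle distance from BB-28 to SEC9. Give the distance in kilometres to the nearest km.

9213 km

BB-28: φ = +51.48833°, λ = +40.45250°
SEC9: φ = -20.25917°, λ = -6.94111°
Δφ = -71.7475°,  Δλ = -47.3936°
a = sin²(Δφ/2) + cos φ₁ cos φ₂ sin²(Δλ/2) = 0.437750
c = 2·arcsin(√a) = 1.445973 rad = 82.8482°
d = R·c = 6371.2 × 1.445973 = 9212.6 km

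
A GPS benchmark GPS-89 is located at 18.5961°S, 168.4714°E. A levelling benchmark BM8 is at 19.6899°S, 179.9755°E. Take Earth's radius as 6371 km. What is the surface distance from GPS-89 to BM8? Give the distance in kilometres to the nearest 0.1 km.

1214.3 km

Δφ = -1.0938°,  Δλ = 11.5041°
a = sin²(Δφ/2) + cos φ₁ cos φ₂ sin²(Δλ/2) = 0.009055
c = 2·arcsin(√a) = 0.190602 rad = 10.9207°
d = R·c = 6371 × 0.190602 = 1214.3 km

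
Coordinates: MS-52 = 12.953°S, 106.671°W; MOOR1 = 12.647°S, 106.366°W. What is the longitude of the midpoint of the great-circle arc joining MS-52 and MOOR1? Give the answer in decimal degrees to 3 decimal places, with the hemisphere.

106.518°W

Bx = cos φ₂ cos Δλ = 0.975724,  By = cos φ₂ sin Δλ = 0.005194
φₘ = atan2(sin φ₁ + sin φ₂, √((cos φ₁ + Bx)² + By²)) = -12.80004°
λₘ = λ₁ + atan2(By, cos φ₁ + Bx) = -106.51841°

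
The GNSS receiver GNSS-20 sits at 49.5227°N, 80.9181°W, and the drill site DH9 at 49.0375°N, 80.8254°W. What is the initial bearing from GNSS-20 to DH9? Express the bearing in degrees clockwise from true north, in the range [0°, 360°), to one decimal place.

172.9°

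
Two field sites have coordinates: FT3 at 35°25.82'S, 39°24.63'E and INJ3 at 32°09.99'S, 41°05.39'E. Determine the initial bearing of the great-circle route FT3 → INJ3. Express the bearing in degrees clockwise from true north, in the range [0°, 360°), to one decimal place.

23.6°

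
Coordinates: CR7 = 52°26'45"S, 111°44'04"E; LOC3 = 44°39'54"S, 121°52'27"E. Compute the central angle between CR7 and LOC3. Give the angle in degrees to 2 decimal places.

CR7: φ = -52.44583°, λ = +111.73444°
LOC3: φ = -44.66500°, λ = +121.87417°
Δφ = 7.7808°,  Δλ = 10.1397°
a = sin²(Δφ/2) + cos φ₁ cos φ₂ sin²(Δλ/2) = 0.007989
c = 2·arcsin(√a) = 0.178999 rad = 10.2559°

10.26°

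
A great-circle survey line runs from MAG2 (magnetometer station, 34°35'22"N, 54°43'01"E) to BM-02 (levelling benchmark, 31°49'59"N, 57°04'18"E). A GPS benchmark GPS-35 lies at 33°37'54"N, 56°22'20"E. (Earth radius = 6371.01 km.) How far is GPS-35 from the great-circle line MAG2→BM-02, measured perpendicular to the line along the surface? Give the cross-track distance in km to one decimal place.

MAG2: φ = +34.58944°, λ = +54.71694°
BM-02: φ = +31.83306°, λ = +57.07167°
GPS-35: φ = +33.63167°, λ = +56.37222°
δ₁₃ = central angle MAG2→GPS-35 = 0.029181 rad  (haversine)
θ₁₃ = bearing MAG2→GPS-35 = 124.482°,  θ₁₂ = bearing MAG2→BM-02 = 143.794°
dₓₜ = R·arcsin(sin δ₁₃ · sin(θ₁₃ − θ₁₂)) = 6371.01·arcsin(0.02918·sin(-19.312°)) = -61.477 km
|dₓₜ| = 61.477 km

61.5 km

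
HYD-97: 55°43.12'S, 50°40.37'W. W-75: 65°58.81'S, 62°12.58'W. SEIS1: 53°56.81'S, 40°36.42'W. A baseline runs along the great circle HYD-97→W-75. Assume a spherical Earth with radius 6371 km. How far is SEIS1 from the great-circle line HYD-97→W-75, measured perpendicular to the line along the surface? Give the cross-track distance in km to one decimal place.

HYD-97: φ = -55.71867°, λ = -50.67283°
W-75: φ = -65.98017°, λ = -62.20967°
SEIS1: φ = -53.94683°, λ = -40.60700°
δ₁₃ = central angle HYD-97→SEIS1 = 0.105696 rad  (haversine)
θ₁₃ = bearing HYD-97→SEIS1 = 77.166°,  θ₁₂ = bearing HYD-97→W-75 = 203.759°
dₓₜ = R·arcsin(sin δ₁₃ · sin(θ₁₃ − θ₁₂)) = 6371·arcsin(0.10550·sin(-126.593°)) = -540.299 km
|dₓₜ| = 540.299 km

540.3 km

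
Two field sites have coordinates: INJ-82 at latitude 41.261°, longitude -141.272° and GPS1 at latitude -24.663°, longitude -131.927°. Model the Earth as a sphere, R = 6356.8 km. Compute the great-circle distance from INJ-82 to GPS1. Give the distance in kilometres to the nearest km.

Δφ = -65.9240°,  Δλ = 9.3450°
a = sin²(Δφ/2) + cos φ₁ cos φ₂ sin²(Δλ/2) = 0.300559
c = 2·arcsin(√a) = 1.160499 rad = 66.4917°
d = R·c = 6356.8 × 1.160499 = 7377.1 km

7377 km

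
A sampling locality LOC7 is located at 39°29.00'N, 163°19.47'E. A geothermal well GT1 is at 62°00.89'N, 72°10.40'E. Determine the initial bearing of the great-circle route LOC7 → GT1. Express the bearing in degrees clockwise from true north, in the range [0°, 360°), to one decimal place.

325.7°

LOC7: φ = +39.48333°, λ = +163.32450°
GT1: φ = +62.01483°, λ = +72.17333°
Δλ = -91.1512°
y = sin Δλ · cos φ₂ = -0.469148
x = cos φ₁ sin φ₂ − sin φ₁ cos φ₂ cos Δλ = 0.687556
θ = atan2(y, x) = -34.3074° → 325.6926° (mod 360°)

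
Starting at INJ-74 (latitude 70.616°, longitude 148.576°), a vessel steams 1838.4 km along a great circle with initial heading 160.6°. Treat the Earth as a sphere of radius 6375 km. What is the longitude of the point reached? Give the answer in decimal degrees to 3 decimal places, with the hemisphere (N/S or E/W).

157.966°E

δ = d/R = 1838.4/6375 = 0.288376 rad
φ₂ = arcsin(sin φ₁ cos δ + cos φ₁ sin δ cos θ)
   = arcsin(0.94332·0.95871 + 0.33190·0.28440·-0.94322) = 54.62018°
λ₂ = λ₁ + atan2(sin θ sin δ cos φ₁, cos δ − sin φ₁ sin φ₂) = 157.96603°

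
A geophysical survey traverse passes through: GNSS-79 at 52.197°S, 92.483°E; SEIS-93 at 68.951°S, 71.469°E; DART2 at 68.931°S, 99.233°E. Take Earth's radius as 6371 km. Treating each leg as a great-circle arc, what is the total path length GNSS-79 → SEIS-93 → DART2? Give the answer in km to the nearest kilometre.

GNSS-79→SEIS-93: c = 0.339535 rad, d = 2163.18 km
SEIS-93→DART2: c = 0.172637 rad, d = 1099.87 km
Total = 2163.18 + 1099.87 = 3263.05 km

3263 km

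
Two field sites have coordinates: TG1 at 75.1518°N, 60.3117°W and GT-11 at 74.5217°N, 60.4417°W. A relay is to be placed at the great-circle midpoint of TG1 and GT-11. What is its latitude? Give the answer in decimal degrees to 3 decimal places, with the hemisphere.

Bx = cos φ₂ cos Δλ = 0.266873,  By = cos φ₂ sin Δλ = -0.000606
φₘ = atan2(sin φ₁ + sin φ₂, √((cos φ₁ + Bx)² + By²)) = 74.83676°
λₘ = λ₁ + atan2(By, cos φ₁ + Bx) = -60.37802°

74.837°N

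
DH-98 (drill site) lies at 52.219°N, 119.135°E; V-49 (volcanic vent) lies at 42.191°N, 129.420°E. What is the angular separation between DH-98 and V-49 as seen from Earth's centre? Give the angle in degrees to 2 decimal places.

Δφ = -10.0280°,  Δλ = 10.2850°
a = sin²(Δφ/2) + cos φ₁ cos φ₂ sin²(Δλ/2) = 0.011285
c = 2·arcsin(√a) = 0.212867 rad = 12.1964°

12.20°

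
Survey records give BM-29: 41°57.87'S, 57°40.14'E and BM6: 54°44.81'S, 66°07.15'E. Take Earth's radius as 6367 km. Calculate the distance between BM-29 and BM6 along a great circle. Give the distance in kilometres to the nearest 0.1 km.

1548.8 km

BM-29: φ = -41.96450°, λ = +57.66900°
BM6: φ = -54.74683°, λ = +66.11917°
Δφ = -12.7823°,  Δλ = 8.4502°
a = sin²(Δφ/2) + cos φ₁ cos φ₂ sin²(Δλ/2) = 0.014721
c = 2·arcsin(√a) = 0.243257 rad = 13.9376°
d = R·c = 6367 × 0.243257 = 1548.8 km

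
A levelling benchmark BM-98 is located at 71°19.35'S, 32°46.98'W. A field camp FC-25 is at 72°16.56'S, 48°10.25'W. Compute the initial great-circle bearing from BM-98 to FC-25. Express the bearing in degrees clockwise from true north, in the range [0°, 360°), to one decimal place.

BM-98: φ = -71.32250°, λ = -32.78300°
FC-25: φ = -72.27600°, λ = -48.17083°
Δλ = -15.3878°
y = sin Δλ · cos φ₂ = -0.080781
x = cos φ₁ sin φ₂ − sin φ₁ cos φ₂ cos Δλ = -0.026980
θ = atan2(y, x) = -108.4684° → 251.5316° (mod 360°)

251.5°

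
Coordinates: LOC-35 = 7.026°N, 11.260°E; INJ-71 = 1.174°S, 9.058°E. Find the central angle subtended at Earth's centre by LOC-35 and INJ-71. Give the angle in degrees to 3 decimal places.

8.489°

Δφ = -8.2000°,  Δλ = -2.2020°
a = sin²(Δφ/2) + cos φ₁ cos φ₂ sin²(Δλ/2) = 0.005478
c = 2·arcsin(√a) = 0.148166 rad = 8.4893°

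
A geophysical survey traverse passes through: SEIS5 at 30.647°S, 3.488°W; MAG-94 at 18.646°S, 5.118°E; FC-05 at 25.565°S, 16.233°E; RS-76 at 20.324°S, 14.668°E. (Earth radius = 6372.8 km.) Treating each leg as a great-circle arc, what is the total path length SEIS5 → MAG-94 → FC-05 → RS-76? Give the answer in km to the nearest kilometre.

3575 km

SEIS5→MAG-94: c = 0.249784 rad, d = 1591.83 km
MAG-94→FC-05: c = 0.216365 rad, d = 1378.85 km
FC-05→RS-76: c = 0.094864 rad, d = 604.55 km
Total = 1591.83 + 1378.85 + 604.55 = 3575.23 km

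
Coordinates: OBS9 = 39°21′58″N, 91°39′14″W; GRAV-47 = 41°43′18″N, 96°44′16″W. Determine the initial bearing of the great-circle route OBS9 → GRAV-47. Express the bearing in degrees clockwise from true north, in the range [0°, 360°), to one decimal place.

303.0°

OBS9: φ = +39.36611°, λ = -91.65389°
GRAV-47: φ = +41.72167°, λ = -96.73778°
Δλ = -5.0839°
y = sin Δλ · cos φ₂ = -0.066140
x = cos φ₁ sin φ₂ − sin φ₁ cos φ₂ cos Δλ = 0.042963
θ = atan2(y, x) = -56.9934° → 303.0066° (mod 360°)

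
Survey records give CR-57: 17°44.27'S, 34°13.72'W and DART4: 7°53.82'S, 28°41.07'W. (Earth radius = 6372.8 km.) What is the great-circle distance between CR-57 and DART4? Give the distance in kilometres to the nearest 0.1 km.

1248.4 km

CR-57: φ = -17.73783°, λ = -34.22867°
DART4: φ = -7.89700°, λ = -28.68450°
Δφ = 9.8408°,  Δλ = 5.5442°
a = sin²(Δφ/2) + cos φ₁ cos φ₂ sin²(Δλ/2) = 0.009563
c = 2·arcsin(√a) = 0.195899 rad = 11.2242°
d = R·c = 6372.8 × 0.195899 = 1248.4 km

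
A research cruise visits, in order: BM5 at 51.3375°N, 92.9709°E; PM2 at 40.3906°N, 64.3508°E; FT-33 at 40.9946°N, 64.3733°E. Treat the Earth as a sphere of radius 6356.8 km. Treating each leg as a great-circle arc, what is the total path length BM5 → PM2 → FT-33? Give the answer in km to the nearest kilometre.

2567 km

BM5→PM2: c = 0.393259 rad, d = 2499.87 km
PM2→FT-33: c = 0.010546 rad, d = 67.04 km
Total = 2499.87 + 67.04 = 2566.91 km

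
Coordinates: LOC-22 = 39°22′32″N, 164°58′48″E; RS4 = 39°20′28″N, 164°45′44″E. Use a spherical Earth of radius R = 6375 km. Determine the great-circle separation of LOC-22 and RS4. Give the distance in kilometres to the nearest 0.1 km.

LOC-22: φ = +39.37556°, λ = +164.98000°
RS4: φ = +39.34111°, λ = +164.76222°
Δφ = -0.0344°,  Δλ = -0.2178°
a = sin²(Δφ/2) + cos φ₁ cos φ₂ sin²(Δλ/2) = 0.000002
c = 2·arcsin(√a) = 0.003000 rad = 0.1719°
d = R·c = 6375 × 0.003000 = 19.1 km

19.1 km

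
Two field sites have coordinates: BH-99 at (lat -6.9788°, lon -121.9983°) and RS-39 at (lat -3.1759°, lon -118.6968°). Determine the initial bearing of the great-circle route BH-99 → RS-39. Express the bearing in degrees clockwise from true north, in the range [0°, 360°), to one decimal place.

41.0°

Δλ = 3.3015°
y = sin Δλ · cos φ₂ = 0.057502
x = cos φ₁ sin φ₂ − sin φ₁ cos φ₂ cos Δλ = 0.066123
θ = atan2(y, x) = 41.0108° → 41.0108° (mod 360°)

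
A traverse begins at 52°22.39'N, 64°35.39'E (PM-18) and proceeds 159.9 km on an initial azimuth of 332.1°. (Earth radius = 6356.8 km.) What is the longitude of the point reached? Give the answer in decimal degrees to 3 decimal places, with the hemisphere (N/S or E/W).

63.452°E

PM-18: φ = +52.37317°, λ = +64.58983°
δ = d/R = 159.9/6356.8 = 0.025154 rad
φ₂ = arcsin(sin φ₁ cos δ + cos φ₁ sin δ cos θ)
   = arcsin(0.79200·0.99968 + 0.61052·0.02515·0.88377) = 53.64154°
λ₂ = λ₁ + atan2(sin θ sin δ cos φ₁, cos δ − sin φ₁ sin φ₂) = 63.45231°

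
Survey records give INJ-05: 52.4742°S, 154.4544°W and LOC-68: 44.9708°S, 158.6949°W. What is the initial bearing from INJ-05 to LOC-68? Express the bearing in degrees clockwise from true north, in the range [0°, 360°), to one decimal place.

337.9°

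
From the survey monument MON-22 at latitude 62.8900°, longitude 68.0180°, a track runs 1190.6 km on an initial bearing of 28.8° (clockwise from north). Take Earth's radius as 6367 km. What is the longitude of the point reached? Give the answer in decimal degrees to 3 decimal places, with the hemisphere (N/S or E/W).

84.498°E

δ = d/R = 1190.6/6367 = 0.186995 rad
φ₂ = arcsin(sin φ₁ cos δ + cos φ₁ sin δ cos θ)
   = arcsin(0.89013·0.98257 + 0.45570·0.18591·0.87631) = 71.59616°
λ₂ = λ₁ + atan2(sin θ sin δ cos φ₁, cos δ − sin φ₁ sin φ₂) = 84.49802°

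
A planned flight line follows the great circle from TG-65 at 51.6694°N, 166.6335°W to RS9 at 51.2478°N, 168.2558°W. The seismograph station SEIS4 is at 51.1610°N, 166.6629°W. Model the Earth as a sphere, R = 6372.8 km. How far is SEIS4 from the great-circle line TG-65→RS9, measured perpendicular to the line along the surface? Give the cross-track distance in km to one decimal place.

δ₁₃ = central angle TG-65→SEIS4 = 0.008879 rad  (haversine)
θ₁₃ = bearing TG-65→SEIS4 = 182.077°,  θ₁₂ = bearing TG-65→RS9 = 247.996°
dₓₜ = R·arcsin(sin δ₁₃ · sin(θ₁₃ − θ₁₂)) = 6372.8·arcsin(0.00888·sin(-65.919°)) = -51.659 km
|dₓₜ| = 51.659 km

51.7 km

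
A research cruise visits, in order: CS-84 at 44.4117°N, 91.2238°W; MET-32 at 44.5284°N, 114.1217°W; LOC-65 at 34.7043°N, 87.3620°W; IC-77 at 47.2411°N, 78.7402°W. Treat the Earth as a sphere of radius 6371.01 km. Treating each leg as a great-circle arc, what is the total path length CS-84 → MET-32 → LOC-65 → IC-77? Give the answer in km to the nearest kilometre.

5903 km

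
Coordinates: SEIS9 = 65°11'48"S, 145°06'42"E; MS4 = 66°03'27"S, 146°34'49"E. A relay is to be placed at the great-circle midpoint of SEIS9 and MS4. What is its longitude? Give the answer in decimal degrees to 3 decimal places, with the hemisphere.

SEIS9: φ = -65.19667°, λ = +145.11167°
MS4: φ = -66.05750°, λ = +146.58028°
Bx = cos φ₂ cos Δλ = 0.405686,  By = cos φ₂ sin Δλ = 0.010401
φₘ = atan2(sin φ₁ + sin φ₂, √((cos φ₁ + Bx)² + By²)) = -65.62885°
λₘ = λ₁ + atan2(By, cos φ₁ + Bx) = 145.83380°

145.834°E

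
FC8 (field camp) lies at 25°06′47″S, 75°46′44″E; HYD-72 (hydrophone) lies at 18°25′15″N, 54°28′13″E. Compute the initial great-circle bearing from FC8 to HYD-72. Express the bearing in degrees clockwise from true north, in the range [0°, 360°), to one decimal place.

FC8: φ = -25.11306°, λ = +75.77889°
HYD-72: φ = +18.42083°, λ = +54.47028°
Δλ = -21.3086°
y = sin Δλ · cos φ₂ = -0.344772
x = cos φ₁ sin φ₂ − sin φ₁ cos φ₂ cos Δλ = 0.661256
θ = atan2(y, x) = -27.5370° → 332.4630° (mod 360°)

332.5°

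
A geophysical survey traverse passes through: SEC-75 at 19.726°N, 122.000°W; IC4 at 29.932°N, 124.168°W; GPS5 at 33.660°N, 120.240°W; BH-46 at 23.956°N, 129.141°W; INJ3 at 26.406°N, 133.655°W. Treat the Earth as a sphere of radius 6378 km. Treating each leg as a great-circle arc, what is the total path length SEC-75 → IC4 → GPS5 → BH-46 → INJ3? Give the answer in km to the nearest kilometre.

3629 km

SEC-75→IC4: c = 0.181394 rad, d = 1156.93 km
IC4→GPS5: c = 0.087326 rad, d = 556.96 km
GPS5→BH-46: c = 0.217076 rad, d = 1384.51 km
BH-46→INJ3: c = 0.083126 rad, d = 530.18 km
Total = 1156.93 + 556.96 + 1384.51 + 530.18 = 3628.59 km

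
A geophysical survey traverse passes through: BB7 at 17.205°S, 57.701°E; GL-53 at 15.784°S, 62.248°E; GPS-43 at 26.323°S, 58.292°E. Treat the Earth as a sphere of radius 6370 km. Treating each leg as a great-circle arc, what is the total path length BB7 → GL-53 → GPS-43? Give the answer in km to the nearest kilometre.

1751 km

BB7→GL-53: c = 0.080030 rad, d = 509.79 km
GL-53→GPS-43: c = 0.194856 rad, d = 1241.23 km
Total = 509.79 + 1241.23 = 1751.02 km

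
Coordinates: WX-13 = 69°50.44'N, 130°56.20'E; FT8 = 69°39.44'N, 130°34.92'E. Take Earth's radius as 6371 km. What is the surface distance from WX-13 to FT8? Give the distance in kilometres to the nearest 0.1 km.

24.5 km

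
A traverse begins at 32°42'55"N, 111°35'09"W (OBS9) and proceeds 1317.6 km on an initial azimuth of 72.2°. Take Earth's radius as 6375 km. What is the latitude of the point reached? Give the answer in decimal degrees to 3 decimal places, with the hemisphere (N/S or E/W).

OBS9: φ = +32.71528°, λ = -111.58583°
δ = d/R = 1317.6/6375 = 0.206682 rad
φ₂ = arcsin(sin φ₁ cos δ + cos φ₁ sin δ cos θ)
   = arcsin(0.54046·0.97872 + 0.84137·0.20521·0.30570) = 35.57326°
λ₂ = λ₁ + atan2(sin θ sin δ cos φ₁, cos δ − sin φ₁ sin φ₂) = -97.68616°

35.573°N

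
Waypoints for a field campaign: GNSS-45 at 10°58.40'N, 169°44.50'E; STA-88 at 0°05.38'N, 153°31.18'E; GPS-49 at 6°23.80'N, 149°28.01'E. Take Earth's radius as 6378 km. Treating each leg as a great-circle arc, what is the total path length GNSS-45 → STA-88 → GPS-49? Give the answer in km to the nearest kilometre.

2999 km

GNSS-45: φ = +10.97333°, λ = +169.74167°
STA-88: φ = +0.08967°, λ = +153.51967°
GPS-49: φ = +6.39667°, λ = +149.46683°
GNSS-45→STA-88: c = 0.339483 rad, d = 2165.22 km
STA-88→GPS-49: c = 0.130765 rad, d = 834.02 km
Total = 2165.22 + 834.02 = 2999.24 km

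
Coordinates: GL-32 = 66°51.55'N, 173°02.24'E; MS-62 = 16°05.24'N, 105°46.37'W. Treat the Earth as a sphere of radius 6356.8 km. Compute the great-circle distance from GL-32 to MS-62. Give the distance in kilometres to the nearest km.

GL-32: φ = +66.85917°, λ = +173.03733°
MS-62: φ = +16.08733°, λ = -105.77283°
Δφ = -50.7718°,  Δλ = 81.1898°
a = sin²(Δφ/2) + cos φ₁ cos φ₂ sin²(Δλ/2) = 0.343679
c = 2·arcsin(√a) = 1.252824 rad = 71.7815°
d = R·c = 6356.8 × 1.252824 = 7964.0 km

7964 km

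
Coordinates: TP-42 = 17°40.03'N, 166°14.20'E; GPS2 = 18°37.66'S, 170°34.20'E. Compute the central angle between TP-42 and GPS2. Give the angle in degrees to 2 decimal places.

TP-42: φ = +17.66717°, λ = +166.23667°
GPS2: φ = -18.62767°, λ = +170.57000°
Δφ = -36.2948°,  Δλ = 4.3333°
a = sin²(Δφ/2) + cos φ₁ cos φ₂ sin²(Δλ/2) = 0.098300
c = 2·arcsin(√a) = 0.637812 rad = 36.5439°

36.54°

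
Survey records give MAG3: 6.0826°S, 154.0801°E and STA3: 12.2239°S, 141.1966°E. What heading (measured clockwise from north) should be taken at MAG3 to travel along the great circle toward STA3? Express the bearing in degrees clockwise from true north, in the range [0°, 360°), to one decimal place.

Δλ = -12.8835°
y = sin Δλ · cos φ₂ = -0.217914
x = cos φ₁ sin φ₂ − sin φ₁ cos φ₂ cos Δλ = -0.109588
θ = atan2(y, x) = -116.6976° → 243.3024° (mod 360°)

243.3°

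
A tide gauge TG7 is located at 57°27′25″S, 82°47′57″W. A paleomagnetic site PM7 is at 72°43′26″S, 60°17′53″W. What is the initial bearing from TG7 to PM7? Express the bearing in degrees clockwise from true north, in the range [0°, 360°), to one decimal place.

TG7: φ = -57.45694°, λ = -82.79917°
PM7: φ = -72.72389°, λ = -60.29806°
Δλ = 22.5011°
y = sin Δλ · cos φ₂ = 0.113653
x = cos φ₁ sin φ₂ − sin φ₁ cos φ₂ cos Δλ = -0.282375
θ = atan2(y, x) = 158.0757° → 158.0757° (mod 360°)

158.1°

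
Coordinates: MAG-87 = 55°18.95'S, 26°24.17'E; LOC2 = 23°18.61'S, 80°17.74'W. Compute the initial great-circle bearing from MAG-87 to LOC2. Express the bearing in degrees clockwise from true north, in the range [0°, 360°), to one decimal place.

MAG-87: φ = -55.31583°, λ = +26.40283°
LOC2: φ = -23.31017°, λ = -80.29567°
Δλ = -106.6985°
y = sin Δλ · cos φ₂ = -0.879648
x = cos φ₁ sin φ₂ − sin φ₁ cos φ₂ cos Δλ = -0.442169
θ = atan2(y, x) = -116.6871° → 243.3129° (mod 360°)

243.3°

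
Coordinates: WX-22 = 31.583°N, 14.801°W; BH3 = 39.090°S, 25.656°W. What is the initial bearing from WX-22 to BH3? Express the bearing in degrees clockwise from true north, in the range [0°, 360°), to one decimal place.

188.9°

Δλ = -10.8550°
y = sin Δλ · cos φ₂ = -0.146169
x = cos φ₁ sin φ₂ − sin φ₁ cos φ₂ cos Δλ = -0.936372
θ = atan2(y, x) = -171.1276° → 188.8724° (mod 360°)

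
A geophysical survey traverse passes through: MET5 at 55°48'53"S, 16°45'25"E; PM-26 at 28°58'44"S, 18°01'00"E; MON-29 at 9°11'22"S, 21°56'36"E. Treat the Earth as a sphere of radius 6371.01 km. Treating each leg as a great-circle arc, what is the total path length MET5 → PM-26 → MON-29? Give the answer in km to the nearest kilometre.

MET5: φ = -55.81472°, λ = +16.75694°
PM-26: φ = -28.97889°, λ = +18.01667°
MON-29: φ = -9.18944°, λ = +21.94333°
MET5→PM-26: c = 0.468637 rad, d = 2985.69 km
PM-26→MON-29: c = 0.351330 rad, d = 2238.32 km
Total = 2985.69 + 2238.32 = 5224.01 km

5224 km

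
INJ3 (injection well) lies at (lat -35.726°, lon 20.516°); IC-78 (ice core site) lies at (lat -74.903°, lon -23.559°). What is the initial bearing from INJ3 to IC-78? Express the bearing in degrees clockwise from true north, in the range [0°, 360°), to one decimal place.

195.0°

Δλ = -44.0750°
y = sin Δλ · cos φ₂ = -0.181172
x = cos φ₁ sin φ₂ − sin φ₁ cos φ₂ cos Δλ = -0.674540
θ = atan2(y, x) = -164.9660° → 195.0340° (mod 360°)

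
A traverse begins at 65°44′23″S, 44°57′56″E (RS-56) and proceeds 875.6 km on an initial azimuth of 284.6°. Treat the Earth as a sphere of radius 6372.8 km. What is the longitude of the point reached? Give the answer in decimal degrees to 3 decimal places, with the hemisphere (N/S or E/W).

RS-56: φ = -65.73972°, λ = +44.96556°
δ = d/R = 875.6/6372.8 = 0.137396 rad
φ₂ = arcsin(sin φ₁ cos δ + cos φ₁ sin δ cos θ)
   = arcsin(-0.91169·0.99058 + 0.41088·0.13696·0.25207) = -62.73672°
λ₂ = λ₁ + atan2(sin θ sin δ cos φ₁, cos δ − sin φ₁ sin φ₂) = 28.14698°

28.147°E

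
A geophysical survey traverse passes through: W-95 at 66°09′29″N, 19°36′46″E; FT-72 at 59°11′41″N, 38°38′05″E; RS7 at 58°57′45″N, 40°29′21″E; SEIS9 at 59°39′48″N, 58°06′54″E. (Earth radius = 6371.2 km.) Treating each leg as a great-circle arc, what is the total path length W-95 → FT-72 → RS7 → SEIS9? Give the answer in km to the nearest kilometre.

2343 km

W-95: φ = +66.15806°, λ = +19.61278°
FT-72: φ = +59.19472°, λ = +38.63472°
RS7: φ = +58.96250°, λ = +40.48917°
SEIS9: φ = +59.66333°, λ = +58.11500°
W-95→FT-72: c = 0.193589 rad, d = 1233.40 km
FT-72→RS7: c = 0.017118 rad, d = 109.06 km
RS7→SEIS9: c = 0.157007 rad, d = 1000.33 km
Total = 1233.40 + 109.06 + 1000.33 = 2342.78 km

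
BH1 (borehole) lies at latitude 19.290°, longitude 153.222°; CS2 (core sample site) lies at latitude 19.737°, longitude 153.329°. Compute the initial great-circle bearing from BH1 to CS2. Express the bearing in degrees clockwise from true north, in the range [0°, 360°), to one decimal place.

12.7°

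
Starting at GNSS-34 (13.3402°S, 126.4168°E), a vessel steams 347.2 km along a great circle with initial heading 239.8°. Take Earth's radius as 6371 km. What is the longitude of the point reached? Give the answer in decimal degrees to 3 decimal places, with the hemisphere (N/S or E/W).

δ = d/R = 347.2/6371 = 0.054497 rad
φ₂ = arcsin(sin φ₁ cos δ + cos φ₁ sin δ cos θ)
   = arcsin(-0.23073·0.99852 + 0.97302·0.05447·-0.50302) = -14.89510°
λ₂ = λ₁ + atan2(sin θ sin δ cos φ₁, cos δ − sin φ₁ sin φ₂) = 123.62459°

123.625°E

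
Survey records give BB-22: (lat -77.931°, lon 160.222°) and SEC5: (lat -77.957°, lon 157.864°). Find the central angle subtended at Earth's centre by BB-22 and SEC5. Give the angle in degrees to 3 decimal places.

Δφ = -0.0260°,  Δλ = -2.3580°
a = sin²(Δφ/2) + cos φ₁ cos φ₂ sin²(Δλ/2) = 0.000019
c = 2·arcsin(√a) = 0.008607 rad = 0.4932°

0.493°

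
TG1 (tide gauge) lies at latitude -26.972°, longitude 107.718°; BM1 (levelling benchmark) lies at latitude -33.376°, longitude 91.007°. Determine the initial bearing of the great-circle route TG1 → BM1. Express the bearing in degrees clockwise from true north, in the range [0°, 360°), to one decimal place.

242.0°

Δλ = -16.7110°
y = sin Δλ · cos φ₂ = -0.240122
x = cos φ₁ sin φ₂ − sin φ₁ cos φ₂ cos Δλ = -0.127534
θ = atan2(y, x) = -117.9737° → 242.0263° (mod 360°)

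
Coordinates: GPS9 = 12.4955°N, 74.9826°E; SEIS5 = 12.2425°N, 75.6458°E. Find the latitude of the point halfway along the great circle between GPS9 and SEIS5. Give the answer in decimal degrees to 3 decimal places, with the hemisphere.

12.369°N

Bx = cos φ₂ cos Δλ = 0.977193,  By = cos φ₂ sin Δλ = 0.011312
φₘ = atan2(sin φ₁ + sin φ₂, √((cos φ₁ + Bx)² + By²)) = 12.36920°
λₘ = λ₁ + atan2(By, cos φ₁ + Bx) = 75.31436°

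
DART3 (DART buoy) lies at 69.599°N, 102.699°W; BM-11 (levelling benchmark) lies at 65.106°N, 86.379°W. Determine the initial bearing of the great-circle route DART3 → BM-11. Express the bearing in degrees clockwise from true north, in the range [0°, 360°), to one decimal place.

Δλ = 16.3200°
y = sin Δλ · cos φ₂ = 0.118285
x = cos φ₁ sin φ₂ − sin φ₁ cos φ₂ cos Δλ = -0.062440
θ = atan2(y, x) = 117.8287° → 117.8287° (mod 360°)

117.8°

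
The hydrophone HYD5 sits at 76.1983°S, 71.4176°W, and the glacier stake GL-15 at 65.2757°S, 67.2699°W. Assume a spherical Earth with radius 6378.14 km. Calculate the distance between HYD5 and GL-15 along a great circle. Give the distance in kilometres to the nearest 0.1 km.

1224.7 km

Δφ = 10.9226°,  Δλ = 4.1477°
a = sin²(Δφ/2) + cos φ₁ cos φ₂ sin²(Δλ/2) = 0.009189
c = 2·arcsin(√a) = 0.192010 rad = 11.0013°
d = R·c = 6378.14 × 0.192010 = 1224.7 km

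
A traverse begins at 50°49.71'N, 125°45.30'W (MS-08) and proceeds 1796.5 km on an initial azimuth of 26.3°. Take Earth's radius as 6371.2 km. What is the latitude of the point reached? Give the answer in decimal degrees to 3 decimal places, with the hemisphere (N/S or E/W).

64.449°N

MS-08: φ = +50.82850°, λ = -125.75500°
δ = d/R = 1796.5/6371.2 = 0.281972 rad
φ₂ = arcsin(sin φ₁ cos δ + cos φ₁ sin δ cos θ)
   = arcsin(0.77526·0.96051 + 0.63164·0.27825·0.89649) = 64.44940°
λ₂ = λ₁ + atan2(sin θ sin δ cos φ₁, cos δ − sin φ₁ sin φ₂) = -109.14599°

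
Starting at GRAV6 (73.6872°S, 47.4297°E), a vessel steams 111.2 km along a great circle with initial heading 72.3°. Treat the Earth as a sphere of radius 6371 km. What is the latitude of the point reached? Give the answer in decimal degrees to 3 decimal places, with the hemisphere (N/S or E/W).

δ = d/R = 111.2/6371 = 0.017454 rad
φ₂ = arcsin(sin φ₁ cos δ + cos φ₁ sin δ cos θ)
   = arcsin(-0.95974·0.99985 + 0.28088·0.01745·0.30403) = -73.35661°
λ₂ = λ₁ + atan2(sin θ sin δ cos φ₁, cos δ − sin φ₁ sin φ₂) = 50.75772°

73.357°S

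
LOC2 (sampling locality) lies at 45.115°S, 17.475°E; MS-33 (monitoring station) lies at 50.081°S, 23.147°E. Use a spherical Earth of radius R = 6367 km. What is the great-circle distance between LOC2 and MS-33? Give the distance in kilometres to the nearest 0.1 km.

Δφ = -4.9660°,  Δλ = 5.6720°
a = sin²(Δφ/2) + cos φ₁ cos φ₂ sin²(Δλ/2) = 0.002985
c = 2·arcsin(√a) = 0.109333 rad = 6.2643°
d = R·c = 6367 × 0.109333 = 696.1 km

696.1 km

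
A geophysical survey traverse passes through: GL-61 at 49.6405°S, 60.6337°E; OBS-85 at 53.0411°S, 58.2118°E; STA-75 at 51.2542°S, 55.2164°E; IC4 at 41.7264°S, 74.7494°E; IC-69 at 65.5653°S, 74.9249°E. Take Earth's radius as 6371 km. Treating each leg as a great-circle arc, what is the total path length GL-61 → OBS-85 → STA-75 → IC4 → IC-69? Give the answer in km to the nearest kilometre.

5173 km

GL-61→OBS-85: c = 0.064951 rad, d = 413.80 km
OBS-85→STA-75: c = 0.044734 rad, d = 285.00 km
STA-75→IC4: c = 0.286202 rad, d = 1823.39 km
IC4→IC-69: c = 0.416071 rad, d = 2650.79 km
Total = 413.80 + 285.00 + 1823.39 + 2650.79 = 5172.98 km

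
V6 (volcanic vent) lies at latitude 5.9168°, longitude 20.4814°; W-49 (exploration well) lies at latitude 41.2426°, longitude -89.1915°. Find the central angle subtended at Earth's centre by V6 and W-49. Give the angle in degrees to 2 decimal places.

Δφ = 35.3258°,  Δλ = -109.6729°
a = sin²(Δφ/2) + cos φ₁ cos φ₂ sin²(Δλ/2) = 0.591914
c = 2·arcsin(√a) = 1.755677 rad = 100.5929°

100.59°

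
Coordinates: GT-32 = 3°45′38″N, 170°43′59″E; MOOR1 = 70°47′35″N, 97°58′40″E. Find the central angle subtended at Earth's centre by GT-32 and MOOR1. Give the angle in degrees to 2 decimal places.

GT-32: φ = +3.76056°, λ = +170.73306°
MOOR1: φ = +70.79306°, λ = +97.97778°
Δφ = 67.0325°,  Δλ = -72.7553°
a = sin²(Δφ/2) + cos φ₁ cos φ₂ sin²(Δλ/2) = 0.420373
c = 2·arcsin(√a) = 1.410862 rad = 80.8364°

80.84°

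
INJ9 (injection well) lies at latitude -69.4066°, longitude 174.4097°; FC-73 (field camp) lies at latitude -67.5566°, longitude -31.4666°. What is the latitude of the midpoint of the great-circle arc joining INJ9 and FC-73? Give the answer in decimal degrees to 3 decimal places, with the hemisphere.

Bx = cos φ₂ cos Δλ = -0.343494,  By = cos φ₂ sin Δλ = 0.166616
φₘ = atan2(sin φ₁ + sin φ₂, √((cos φ₁ + Bx)² + By²)) = -84.87595°
λₘ = λ₁ + atan2(By, cos φ₁ + Bx) = -98.42162°

84.876°S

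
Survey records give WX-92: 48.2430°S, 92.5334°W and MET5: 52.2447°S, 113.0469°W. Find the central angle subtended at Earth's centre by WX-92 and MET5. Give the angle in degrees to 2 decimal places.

13.66°

Δφ = -4.0017°,  Δλ = -20.5135°
a = sin²(Δφ/2) + cos φ₁ cos φ₂ sin²(Δλ/2) = 0.014147
c = 2·arcsin(√a) = 0.238450 rad = 13.6622°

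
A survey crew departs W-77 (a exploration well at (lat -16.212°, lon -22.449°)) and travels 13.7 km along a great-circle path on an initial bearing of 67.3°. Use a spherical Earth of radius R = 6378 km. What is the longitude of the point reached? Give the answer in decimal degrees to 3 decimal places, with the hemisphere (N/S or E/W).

δ = d/R = 13.7/6378 = 0.002148 rad
φ₂ = arcsin(sin φ₁ cos δ + cos φ₁ sin δ cos θ)
   = arcsin(-0.27919·1.00000 + 0.96024·0.00215·0.38591) = -16.16447°
λ₂ = λ₁ + atan2(sin θ sin δ cos φ₁, cos δ − sin φ₁ sin φ₂) = -22.33079°

22.331°W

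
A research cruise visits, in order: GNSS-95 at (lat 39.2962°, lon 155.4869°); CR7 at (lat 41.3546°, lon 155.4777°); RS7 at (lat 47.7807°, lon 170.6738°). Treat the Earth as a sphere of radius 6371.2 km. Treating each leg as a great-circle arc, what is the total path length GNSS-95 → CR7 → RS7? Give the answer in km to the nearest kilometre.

1625 km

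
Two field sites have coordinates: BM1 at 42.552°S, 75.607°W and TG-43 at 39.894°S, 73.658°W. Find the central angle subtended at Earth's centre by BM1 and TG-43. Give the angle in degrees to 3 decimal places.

Δφ = 2.6580°,  Δλ = 1.9490°
a = sin²(Δφ/2) + cos φ₁ cos φ₂ sin²(Δλ/2) = 0.000701
c = 2·arcsin(√a) = 0.052975 rad = 3.0352°

3.035°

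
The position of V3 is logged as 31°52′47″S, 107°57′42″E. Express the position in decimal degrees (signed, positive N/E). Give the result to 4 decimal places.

lat: 31.8797° S → -31.8797°
lon: 107.9617° E → +107.9617°

-31.8797°, +107.9617°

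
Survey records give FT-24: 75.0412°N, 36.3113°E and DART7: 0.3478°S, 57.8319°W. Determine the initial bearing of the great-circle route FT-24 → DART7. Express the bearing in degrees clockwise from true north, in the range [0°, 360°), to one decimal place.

273.9°

Δλ = -94.1432°
y = sin Δλ · cos φ₂ = -0.997368
x = cos φ₁ sin φ₂ − sin φ₁ cos φ₂ cos Δλ = 0.068233
θ = atan2(y, x) = -86.0863° → 273.9137° (mod 360°)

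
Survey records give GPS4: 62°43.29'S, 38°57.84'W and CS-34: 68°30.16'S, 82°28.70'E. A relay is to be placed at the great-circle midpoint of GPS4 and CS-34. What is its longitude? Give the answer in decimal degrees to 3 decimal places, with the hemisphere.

10.522°E

GPS4: φ = -62.72150°, λ = -38.96400°
CS-34: φ = -68.50267°, λ = +82.47833°
Bx = cos φ₂ cos Δλ = -0.191159,  By = cos φ₂ sin Δλ = 0.312649
φₘ = atan2(sin φ₁ + sin φ₂, √((cos φ₁ + Bx)² + By²)) = -77.26209°
λₘ = λ₁ + atan2(By, cos φ₁ + Bx) = 10.52231°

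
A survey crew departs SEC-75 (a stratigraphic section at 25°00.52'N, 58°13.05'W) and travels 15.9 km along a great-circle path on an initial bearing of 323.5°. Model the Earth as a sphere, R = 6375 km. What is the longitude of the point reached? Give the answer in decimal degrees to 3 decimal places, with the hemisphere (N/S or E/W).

SEC-75: φ = +25.00867°, λ = -58.21750°
δ = d/R = 15.9/6375 = 0.002494 rad
φ₂ = arcsin(sin φ₁ cos δ + cos φ₁ sin δ cos θ)
   = arcsin(0.42276·1.00000 + 0.90624·0.00249·0.80386) = 25.12351°
λ₂ = λ₁ + atan2(sin θ sin δ cos φ₁, cos δ − sin φ₁ sin φ₂) = -58.31138°

58.311°W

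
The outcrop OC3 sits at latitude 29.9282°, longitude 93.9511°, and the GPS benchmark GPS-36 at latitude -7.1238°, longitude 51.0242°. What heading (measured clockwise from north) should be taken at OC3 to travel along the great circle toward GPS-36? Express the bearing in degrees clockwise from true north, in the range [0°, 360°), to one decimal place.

235.2°

Δλ = -42.9269°
y = sin Δλ · cos φ₂ = -0.675807
x = cos φ₁ sin φ₂ − sin φ₁ cos φ₂ cos Δλ = -0.469973
θ = atan2(y, x) = -124.8157° → 235.1843° (mod 360°)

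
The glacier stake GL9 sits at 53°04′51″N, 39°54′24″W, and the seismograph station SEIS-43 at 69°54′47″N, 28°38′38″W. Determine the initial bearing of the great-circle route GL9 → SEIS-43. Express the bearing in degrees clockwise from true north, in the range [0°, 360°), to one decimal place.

12.8°

GL9: φ = +53.08083°, λ = -39.90667°
SEIS-43: φ = +69.91306°, λ = -28.64389°
Δλ = 11.2628°
y = sin Δλ · cos φ₂ = 0.067078
x = cos φ₁ sin φ₂ − sin φ₁ cos φ₂ cos Δλ = 0.294858
θ = atan2(y, x) = 12.8162° → 12.8162° (mod 360°)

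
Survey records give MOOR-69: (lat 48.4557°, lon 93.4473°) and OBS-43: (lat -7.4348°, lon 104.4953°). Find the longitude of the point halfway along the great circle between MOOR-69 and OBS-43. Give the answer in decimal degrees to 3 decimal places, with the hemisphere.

Bx = cos φ₂ cos Δλ = 0.973216,  By = cos φ₂ sin Δλ = 0.190020
φₘ = atan2(sin φ₁ + sin φ₂, √((cos φ₁ + Bx)² + By²)) = 20.59465°
λₘ = λ₁ + atan2(By, cos φ₁ + Bx) = 100.07081°

100.071°E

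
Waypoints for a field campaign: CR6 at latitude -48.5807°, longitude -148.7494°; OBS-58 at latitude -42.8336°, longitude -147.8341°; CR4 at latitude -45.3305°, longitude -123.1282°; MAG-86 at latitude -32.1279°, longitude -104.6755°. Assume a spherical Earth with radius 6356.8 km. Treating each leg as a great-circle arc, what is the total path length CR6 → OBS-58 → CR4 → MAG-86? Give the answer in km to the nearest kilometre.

4779 km

CR6→OBS-58: c = 0.100922 rad, d = 641.54 km
OBS-58→CR4: c = 0.311547 rad, d = 1980.45 km
CR4→MAG-86: c = 0.339389 rad, d = 2157.43 km
Total = 641.54 + 1980.45 + 2157.43 = 4779.41 km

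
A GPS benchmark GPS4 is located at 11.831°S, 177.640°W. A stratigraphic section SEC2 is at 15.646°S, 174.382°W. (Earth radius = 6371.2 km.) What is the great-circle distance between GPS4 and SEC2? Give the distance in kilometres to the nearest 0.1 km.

551.1 km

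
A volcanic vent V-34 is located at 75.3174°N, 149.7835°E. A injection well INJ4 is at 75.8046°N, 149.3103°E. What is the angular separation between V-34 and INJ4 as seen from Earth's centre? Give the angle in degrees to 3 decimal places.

Δφ = 0.4872°,  Δλ = -0.4732°
a = sin²(Δφ/2) + cos φ₁ cos φ₂ sin²(Δλ/2) = 0.000019
c = 2·arcsin(√a) = 0.008749 rad = 0.5013°

0.501°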